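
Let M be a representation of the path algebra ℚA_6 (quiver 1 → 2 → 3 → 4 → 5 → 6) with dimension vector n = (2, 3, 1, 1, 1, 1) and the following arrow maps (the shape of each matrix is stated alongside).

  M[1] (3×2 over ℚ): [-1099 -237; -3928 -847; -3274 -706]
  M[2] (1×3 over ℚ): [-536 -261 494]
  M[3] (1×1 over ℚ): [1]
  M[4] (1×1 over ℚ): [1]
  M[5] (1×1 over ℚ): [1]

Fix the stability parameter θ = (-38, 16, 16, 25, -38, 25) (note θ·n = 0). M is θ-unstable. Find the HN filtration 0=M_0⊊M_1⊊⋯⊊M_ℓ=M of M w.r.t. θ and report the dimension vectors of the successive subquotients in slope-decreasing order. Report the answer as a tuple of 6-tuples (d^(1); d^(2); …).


Interval decomposition of M: I[1,2], I[1,6], I[2,2].
HN type (ℓ=4): μ^(1)=25; μ^(2)=16; μ^(3)=19/4; μ^(4)=-38

((0, 0, 0, 0, 0, 1); (0, 2, 0, 0, 0, 0); (0, 1, 1, 1, 1, 0); (2, 0, 0, 0, 0, 0))


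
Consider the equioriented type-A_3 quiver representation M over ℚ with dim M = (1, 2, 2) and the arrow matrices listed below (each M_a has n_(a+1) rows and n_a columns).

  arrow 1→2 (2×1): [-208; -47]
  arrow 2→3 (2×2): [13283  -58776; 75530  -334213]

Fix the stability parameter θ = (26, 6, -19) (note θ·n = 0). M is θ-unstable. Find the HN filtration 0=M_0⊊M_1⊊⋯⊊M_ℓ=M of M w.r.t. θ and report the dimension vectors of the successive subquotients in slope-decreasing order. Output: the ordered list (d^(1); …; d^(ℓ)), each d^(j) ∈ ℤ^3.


Barcode: M ≅ I[1,3], I[2,3]. HN layers by μ_θ (2 steps, strictly decreasing):
  μ^(1)=13/3; μ^(2)=-13/2

((1, 1, 1); (0, 1, 1))


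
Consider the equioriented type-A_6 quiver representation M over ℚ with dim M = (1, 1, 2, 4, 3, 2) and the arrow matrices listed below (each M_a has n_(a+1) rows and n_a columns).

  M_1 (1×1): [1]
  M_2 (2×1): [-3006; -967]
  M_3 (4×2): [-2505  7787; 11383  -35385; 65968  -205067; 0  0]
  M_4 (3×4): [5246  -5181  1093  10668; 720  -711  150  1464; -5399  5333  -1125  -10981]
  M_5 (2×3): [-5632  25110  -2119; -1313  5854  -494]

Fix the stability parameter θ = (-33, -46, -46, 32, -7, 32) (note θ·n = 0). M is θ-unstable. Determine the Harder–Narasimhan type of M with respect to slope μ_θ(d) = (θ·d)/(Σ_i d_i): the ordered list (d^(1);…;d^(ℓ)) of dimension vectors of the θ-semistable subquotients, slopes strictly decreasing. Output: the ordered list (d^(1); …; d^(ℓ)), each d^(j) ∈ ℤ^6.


Via rank(M_{q-1}∘⋯∘M_p): M ≅ I[1,6], I[3,6], I[4,4], I[4,5].
μ_θ-semistable layers: μ^(1)=32; μ^(2)=25/2; μ^(3)=-125/3; μ^(4)=-46

((0, 0, 0, 1, 0, 2); (0, 0, 0, 3, 3, 0); (1, 1, 1, 0, 0, 0); (0, 0, 1, 0, 0, 0))


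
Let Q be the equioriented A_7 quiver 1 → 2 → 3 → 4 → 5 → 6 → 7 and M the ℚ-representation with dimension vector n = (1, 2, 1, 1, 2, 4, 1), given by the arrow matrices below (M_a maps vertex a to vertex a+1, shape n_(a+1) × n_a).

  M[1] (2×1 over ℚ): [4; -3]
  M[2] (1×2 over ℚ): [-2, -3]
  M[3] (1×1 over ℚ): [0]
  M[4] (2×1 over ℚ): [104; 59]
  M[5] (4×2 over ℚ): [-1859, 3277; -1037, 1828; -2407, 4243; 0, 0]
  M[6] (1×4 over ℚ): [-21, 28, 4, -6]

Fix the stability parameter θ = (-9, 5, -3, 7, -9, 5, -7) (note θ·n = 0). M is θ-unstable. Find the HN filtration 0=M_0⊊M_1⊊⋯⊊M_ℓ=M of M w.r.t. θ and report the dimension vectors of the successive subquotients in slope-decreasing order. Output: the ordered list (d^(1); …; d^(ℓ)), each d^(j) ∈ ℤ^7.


Barcode: M ≅ I[1,3], I[2,2], I[4,7], I[5,6], I[6,6]^2. HN layers by μ_θ (4 steps, strictly decreasing):
  μ^(1)=5; μ^(2)=1; μ^(3)=-1; μ^(4)=-9

((0, 1, 0, 0, 0, 3, 0); (0, 1, 1, 0, 0, 0, 0); (0, 0, 0, 1, 1, 1, 1); (1, 0, 0, 0, 1, 0, 0))


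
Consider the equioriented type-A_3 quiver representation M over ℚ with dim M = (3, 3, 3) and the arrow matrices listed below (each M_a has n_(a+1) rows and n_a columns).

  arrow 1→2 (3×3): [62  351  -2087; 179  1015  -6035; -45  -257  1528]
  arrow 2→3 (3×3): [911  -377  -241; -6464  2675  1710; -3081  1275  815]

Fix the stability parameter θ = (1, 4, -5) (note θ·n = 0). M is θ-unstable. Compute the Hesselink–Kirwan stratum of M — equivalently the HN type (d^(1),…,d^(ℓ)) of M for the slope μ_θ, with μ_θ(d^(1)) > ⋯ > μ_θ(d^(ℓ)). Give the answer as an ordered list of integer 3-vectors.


Interval decomposition of M: I[1,2], I[1,3]^2, I[3,3].
HN type (ℓ=4): μ^(1)=4; μ^(2)=1; μ^(3)=0; μ^(4)=-5

((0, 1, 0); (1, 0, 0); (2, 2, 2); (0, 0, 1))


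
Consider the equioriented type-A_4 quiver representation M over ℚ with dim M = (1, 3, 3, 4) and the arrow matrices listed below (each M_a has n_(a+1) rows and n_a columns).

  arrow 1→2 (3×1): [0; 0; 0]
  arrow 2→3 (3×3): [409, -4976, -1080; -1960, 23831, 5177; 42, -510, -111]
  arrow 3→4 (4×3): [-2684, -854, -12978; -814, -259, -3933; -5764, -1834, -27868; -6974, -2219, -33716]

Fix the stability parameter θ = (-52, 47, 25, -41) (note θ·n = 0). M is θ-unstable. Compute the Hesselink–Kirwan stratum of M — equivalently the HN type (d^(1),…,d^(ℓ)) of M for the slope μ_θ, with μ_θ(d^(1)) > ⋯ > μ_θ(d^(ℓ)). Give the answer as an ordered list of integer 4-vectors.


Via rank(M_{q-1}∘⋯∘M_p): M ≅ I[1,1], I[2,3], I[2,4]^2, I[4,4]^2.
μ_θ-semistable layers: μ^(1)=36; μ^(2)=31/3; μ^(3)=-41; μ^(4)=-52

((0, 1, 1, 0); (0, 2, 2, 2); (0, 0, 0, 2); (1, 0, 0, 0))


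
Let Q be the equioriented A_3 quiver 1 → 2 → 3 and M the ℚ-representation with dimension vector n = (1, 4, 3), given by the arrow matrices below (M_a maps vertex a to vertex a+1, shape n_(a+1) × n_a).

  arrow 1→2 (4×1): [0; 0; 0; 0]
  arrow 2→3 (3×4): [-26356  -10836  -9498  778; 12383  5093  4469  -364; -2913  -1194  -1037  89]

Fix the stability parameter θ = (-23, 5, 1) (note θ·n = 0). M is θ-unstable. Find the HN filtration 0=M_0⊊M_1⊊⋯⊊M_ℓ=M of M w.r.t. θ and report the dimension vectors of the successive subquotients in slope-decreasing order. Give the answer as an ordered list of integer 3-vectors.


Barcode: M ≅ I[1,1], I[2,2], I[2,3]^3. HN layers by μ_θ (3 steps, strictly decreasing):
  μ^(1)=5; μ^(2)=3; μ^(3)=-23

((0, 1, 0); (0, 3, 3); (1, 0, 0))


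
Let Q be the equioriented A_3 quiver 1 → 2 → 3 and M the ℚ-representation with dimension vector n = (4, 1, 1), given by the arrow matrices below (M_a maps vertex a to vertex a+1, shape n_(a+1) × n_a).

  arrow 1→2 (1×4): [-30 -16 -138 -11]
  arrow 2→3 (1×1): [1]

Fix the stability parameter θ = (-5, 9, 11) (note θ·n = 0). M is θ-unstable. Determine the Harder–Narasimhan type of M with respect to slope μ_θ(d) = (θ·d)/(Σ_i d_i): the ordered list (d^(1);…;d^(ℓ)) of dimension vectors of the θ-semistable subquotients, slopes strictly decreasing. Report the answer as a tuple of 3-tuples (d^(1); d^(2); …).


Via rank(M_{q-1}∘⋯∘M_p): M ≅ I[1,1]^3, I[1,3].
μ_θ-semistable layers: μ^(1)=11; μ^(2)=9; μ^(3)=-5

((0, 0, 1); (0, 1, 0); (4, 0, 0))


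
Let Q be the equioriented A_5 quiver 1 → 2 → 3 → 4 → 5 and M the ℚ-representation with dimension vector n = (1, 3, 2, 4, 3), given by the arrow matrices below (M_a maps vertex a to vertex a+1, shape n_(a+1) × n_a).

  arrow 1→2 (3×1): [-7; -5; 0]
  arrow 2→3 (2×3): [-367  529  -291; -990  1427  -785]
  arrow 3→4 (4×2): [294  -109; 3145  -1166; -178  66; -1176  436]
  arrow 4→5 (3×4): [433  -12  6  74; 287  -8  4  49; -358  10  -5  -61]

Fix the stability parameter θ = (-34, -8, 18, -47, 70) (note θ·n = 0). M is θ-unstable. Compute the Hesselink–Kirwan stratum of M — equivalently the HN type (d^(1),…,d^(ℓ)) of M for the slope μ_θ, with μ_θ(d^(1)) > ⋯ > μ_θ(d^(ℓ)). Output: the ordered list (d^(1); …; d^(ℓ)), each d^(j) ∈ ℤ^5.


Via rank(M_{q-1}∘⋯∘M_p): M ≅ I[1,5], I[2,2], I[2,4], I[4,5]^2.
μ_θ-semistable layers: μ^(1)=70; μ^(2)=-8; μ^(3)=-37/3; μ^(4)=-34; μ^(5)=-47

((0, 0, 0, 0, 3); (0, 1, 0, 0, 0); (0, 2, 2, 2, 0); (1, 0, 0, 0, 0); (0, 0, 0, 2, 0))


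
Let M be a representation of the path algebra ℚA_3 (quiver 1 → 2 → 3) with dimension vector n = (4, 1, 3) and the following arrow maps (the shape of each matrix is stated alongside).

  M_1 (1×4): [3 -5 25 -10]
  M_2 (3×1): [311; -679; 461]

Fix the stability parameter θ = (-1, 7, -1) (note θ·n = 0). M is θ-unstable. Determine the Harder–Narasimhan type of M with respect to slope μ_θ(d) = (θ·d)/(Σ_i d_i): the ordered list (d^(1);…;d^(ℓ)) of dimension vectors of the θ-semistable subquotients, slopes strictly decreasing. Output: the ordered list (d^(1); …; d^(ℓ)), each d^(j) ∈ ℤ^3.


Interval decomposition of M: I[1,1]^3, I[1,3], I[3,3]^2.
HN type (ℓ=2): μ^(1)=3; μ^(2)=-1

((0, 1, 1); (4, 0, 2))


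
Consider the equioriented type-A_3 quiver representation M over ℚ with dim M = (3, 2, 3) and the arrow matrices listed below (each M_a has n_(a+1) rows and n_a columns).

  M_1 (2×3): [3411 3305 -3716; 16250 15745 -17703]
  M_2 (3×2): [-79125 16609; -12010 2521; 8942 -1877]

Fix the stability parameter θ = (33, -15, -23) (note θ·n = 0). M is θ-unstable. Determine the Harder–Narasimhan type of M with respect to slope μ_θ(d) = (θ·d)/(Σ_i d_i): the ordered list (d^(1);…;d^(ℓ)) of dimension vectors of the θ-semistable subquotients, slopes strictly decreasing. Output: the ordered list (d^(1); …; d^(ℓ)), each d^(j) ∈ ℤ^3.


Interval decomposition of M: I[1,1], I[1,3]^2, I[3,3].
HN type (ℓ=3): μ^(1)=33; μ^(2)=-5/3; μ^(3)=-23

((1, 0, 0); (2, 2, 2); (0, 0, 1))


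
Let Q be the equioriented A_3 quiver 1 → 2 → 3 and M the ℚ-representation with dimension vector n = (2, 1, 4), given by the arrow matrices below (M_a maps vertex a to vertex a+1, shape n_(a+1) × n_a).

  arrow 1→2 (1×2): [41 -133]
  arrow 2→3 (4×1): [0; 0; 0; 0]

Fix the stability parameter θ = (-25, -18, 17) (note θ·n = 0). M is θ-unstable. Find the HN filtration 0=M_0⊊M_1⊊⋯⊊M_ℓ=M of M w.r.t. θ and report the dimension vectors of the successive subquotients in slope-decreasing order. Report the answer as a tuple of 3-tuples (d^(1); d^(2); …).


Interval decomposition of M: I[1,1], I[1,2], I[3,3]^4.
HN type (ℓ=3): μ^(1)=17; μ^(2)=-18; μ^(3)=-25

((0, 0, 4); (0, 1, 0); (2, 0, 0))


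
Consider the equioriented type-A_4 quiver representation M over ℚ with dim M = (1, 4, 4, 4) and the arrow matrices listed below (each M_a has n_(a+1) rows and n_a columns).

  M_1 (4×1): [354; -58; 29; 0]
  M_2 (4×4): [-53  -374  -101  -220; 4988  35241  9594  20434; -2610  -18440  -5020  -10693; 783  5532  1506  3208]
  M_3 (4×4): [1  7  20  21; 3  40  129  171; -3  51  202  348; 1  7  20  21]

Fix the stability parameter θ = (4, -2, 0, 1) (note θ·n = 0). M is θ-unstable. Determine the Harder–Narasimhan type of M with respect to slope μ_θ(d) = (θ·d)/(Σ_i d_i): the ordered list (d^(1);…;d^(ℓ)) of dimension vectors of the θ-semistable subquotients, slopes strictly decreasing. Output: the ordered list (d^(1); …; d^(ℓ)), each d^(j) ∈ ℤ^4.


Barcode: M ≅ I[1,4], I[2,3], I[2,4]^2, I[4,4]. HN layers by μ_θ (4 steps, strictly decreasing):
  μ^(1)=1; μ^(2)=2/3; μ^(3)=0; μ^(4)=-2

((0, 0, 0, 4); (1, 1, 1, 0); (0, 0, 3, 0); (0, 3, 0, 0))


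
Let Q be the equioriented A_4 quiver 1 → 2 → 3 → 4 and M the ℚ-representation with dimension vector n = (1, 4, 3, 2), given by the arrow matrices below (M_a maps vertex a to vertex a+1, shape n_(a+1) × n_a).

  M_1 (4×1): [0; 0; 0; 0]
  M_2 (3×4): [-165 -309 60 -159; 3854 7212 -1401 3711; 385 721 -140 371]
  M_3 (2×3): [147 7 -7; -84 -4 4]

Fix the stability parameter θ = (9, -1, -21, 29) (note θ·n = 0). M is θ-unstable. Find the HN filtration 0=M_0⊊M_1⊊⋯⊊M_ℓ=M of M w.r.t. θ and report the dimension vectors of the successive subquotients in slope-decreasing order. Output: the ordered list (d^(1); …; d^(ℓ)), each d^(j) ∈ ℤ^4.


Interval decomposition of M: I[1,1], I[2,2]^2, I[2,3], I[2,4], I[3,3], I[4,4].
HN type (ℓ=5): μ^(1)=29; μ^(2)=9; μ^(3)=-1; μ^(4)=-11; μ^(5)=-21

((0, 0, 0, 2); (1, 0, 0, 0); (0, 2, 0, 0); (0, 2, 2, 0); (0, 0, 1, 0))


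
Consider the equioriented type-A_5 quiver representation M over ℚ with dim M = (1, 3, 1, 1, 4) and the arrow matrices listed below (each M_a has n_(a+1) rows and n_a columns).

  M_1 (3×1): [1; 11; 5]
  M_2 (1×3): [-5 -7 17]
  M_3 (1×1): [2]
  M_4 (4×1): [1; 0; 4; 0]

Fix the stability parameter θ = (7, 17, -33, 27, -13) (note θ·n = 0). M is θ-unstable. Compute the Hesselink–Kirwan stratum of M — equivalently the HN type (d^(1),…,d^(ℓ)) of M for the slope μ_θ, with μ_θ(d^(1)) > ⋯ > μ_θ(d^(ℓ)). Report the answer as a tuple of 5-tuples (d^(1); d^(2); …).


Via rank(M_{q-1}∘⋯∘M_p): M ≅ I[1,5], I[2,2]^2, I[5,5]^3.
μ_θ-semistable layers: μ^(1)=17; μ^(2)=7; μ^(3)=-3; μ^(4)=-13

((0, 2, 0, 0, 0); (0, 0, 0, 1, 1); (1, 1, 1, 0, 0); (0, 0, 0, 0, 3))


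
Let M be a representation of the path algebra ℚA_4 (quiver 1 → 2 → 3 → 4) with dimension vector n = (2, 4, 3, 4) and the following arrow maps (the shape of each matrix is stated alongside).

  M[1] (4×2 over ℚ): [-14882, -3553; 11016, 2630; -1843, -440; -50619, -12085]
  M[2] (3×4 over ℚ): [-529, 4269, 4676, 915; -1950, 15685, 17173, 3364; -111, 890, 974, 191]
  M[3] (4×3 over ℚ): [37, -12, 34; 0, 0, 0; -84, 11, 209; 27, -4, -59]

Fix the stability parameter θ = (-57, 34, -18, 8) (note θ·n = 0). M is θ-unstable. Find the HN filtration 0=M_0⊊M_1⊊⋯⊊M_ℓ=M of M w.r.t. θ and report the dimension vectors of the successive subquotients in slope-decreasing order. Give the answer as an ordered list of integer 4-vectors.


Barcode: M ≅ I[1,2], I[1,4], I[2,4]^2, I[4,4]. HN layers by μ_θ (3 steps, strictly decreasing):
  μ^(1)=34; μ^(2)=8; μ^(3)=-57

((0, 1, 0, 0); (0, 3, 3, 4); (2, 0, 0, 0))


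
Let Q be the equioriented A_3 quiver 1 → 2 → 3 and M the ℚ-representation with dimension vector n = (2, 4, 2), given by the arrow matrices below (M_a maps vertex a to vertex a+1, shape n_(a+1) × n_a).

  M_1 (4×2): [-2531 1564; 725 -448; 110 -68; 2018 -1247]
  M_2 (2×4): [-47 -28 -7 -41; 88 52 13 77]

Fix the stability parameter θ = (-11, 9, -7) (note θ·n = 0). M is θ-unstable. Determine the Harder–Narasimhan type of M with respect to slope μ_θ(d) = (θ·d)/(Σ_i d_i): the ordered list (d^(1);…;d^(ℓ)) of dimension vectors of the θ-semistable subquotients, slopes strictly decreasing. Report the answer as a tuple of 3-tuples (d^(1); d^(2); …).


Interval decomposition of M: I[1,3]^2, I[2,2]^2.
HN type (ℓ=3): μ^(1)=9; μ^(2)=1; μ^(3)=-11

((0, 2, 0); (0, 2, 2); (2, 0, 0))


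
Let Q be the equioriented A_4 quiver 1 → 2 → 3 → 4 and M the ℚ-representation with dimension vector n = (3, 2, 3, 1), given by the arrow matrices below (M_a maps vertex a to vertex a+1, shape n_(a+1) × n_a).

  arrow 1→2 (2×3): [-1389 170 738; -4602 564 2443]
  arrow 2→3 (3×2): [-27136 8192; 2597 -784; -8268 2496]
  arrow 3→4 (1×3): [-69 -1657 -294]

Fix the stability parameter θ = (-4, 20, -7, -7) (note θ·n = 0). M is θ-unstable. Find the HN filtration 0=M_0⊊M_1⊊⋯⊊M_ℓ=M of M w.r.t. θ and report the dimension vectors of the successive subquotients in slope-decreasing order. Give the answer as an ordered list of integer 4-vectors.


Interval decomposition of M: I[1,1], I[1,2], I[1,4], I[3,3]^2.
HN type (ℓ=4): μ^(1)=20; μ^(2)=2; μ^(3)=-4; μ^(4)=-7

((0, 1, 0, 0); (0, 1, 1, 1); (3, 0, 0, 0); (0, 0, 2, 0))


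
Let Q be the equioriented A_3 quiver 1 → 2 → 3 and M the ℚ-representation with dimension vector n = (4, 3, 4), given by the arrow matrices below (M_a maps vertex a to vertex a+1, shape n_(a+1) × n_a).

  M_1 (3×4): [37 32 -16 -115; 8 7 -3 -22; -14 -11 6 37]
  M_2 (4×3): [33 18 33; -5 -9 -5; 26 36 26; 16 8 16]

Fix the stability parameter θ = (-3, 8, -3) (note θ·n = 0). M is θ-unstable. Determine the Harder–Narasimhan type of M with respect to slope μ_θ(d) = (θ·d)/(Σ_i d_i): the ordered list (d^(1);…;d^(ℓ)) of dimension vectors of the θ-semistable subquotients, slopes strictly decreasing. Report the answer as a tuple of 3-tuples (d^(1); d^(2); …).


Via rank(M_{q-1}∘⋯∘M_p): M ≅ I[1,1], I[1,2], I[1,3]^2, I[3,3]^2.
μ_θ-semistable layers: μ^(1)=8; μ^(2)=5/2; μ^(3)=-3

((0, 1, 0); (0, 2, 2); (4, 0, 2))


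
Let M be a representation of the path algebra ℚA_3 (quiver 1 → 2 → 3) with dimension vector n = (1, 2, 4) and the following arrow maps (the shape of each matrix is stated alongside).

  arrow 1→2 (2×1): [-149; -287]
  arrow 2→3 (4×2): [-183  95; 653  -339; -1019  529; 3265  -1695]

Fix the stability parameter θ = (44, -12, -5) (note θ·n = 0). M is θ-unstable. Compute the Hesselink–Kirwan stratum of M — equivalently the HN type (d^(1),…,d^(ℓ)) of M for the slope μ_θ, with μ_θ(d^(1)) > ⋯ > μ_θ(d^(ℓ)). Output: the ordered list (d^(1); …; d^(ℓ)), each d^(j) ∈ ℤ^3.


Barcode: M ≅ I[1,3], I[2,3], I[3,3]^2. HN layers by μ_θ (3 steps, strictly decreasing):
  μ^(1)=9; μ^(2)=-5; μ^(3)=-12

((1, 1, 1); (0, 0, 3); (0, 1, 0))


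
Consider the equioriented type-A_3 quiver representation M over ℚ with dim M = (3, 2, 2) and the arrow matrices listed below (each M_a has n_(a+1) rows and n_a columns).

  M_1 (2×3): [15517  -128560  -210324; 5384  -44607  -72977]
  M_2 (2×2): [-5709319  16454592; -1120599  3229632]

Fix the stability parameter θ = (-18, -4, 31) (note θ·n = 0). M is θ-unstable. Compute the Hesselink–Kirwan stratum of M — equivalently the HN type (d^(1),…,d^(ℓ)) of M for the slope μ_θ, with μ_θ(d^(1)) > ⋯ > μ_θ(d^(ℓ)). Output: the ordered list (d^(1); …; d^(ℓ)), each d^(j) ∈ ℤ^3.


Barcode: M ≅ I[1,1], I[1,2], I[1,3], I[3,3]. HN layers by μ_θ (3 steps, strictly decreasing):
  μ^(1)=31; μ^(2)=-4; μ^(3)=-18

((0, 0, 2); (0, 2, 0); (3, 0, 0))


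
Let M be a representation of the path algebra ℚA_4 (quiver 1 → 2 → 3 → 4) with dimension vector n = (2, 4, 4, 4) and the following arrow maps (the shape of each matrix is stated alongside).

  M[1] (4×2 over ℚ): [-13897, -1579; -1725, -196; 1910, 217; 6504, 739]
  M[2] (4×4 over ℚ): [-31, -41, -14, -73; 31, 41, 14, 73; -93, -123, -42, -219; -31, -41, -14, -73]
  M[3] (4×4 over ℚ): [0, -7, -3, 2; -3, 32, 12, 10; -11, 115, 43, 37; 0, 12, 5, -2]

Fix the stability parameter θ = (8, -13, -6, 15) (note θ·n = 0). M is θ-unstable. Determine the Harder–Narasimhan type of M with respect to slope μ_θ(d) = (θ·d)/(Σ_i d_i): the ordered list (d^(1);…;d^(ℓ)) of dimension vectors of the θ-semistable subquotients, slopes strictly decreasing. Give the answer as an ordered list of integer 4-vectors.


Interval decomposition of M: I[1,2]^2, I[2,2], I[2,4], I[3,4]^3.
HN type (ℓ=4): μ^(1)=15; μ^(2)=-5/2; μ^(3)=-6; μ^(4)=-13

((0, 0, 0, 4); (2, 2, 0, 0); (0, 0, 4, 0); (0, 2, 0, 0))


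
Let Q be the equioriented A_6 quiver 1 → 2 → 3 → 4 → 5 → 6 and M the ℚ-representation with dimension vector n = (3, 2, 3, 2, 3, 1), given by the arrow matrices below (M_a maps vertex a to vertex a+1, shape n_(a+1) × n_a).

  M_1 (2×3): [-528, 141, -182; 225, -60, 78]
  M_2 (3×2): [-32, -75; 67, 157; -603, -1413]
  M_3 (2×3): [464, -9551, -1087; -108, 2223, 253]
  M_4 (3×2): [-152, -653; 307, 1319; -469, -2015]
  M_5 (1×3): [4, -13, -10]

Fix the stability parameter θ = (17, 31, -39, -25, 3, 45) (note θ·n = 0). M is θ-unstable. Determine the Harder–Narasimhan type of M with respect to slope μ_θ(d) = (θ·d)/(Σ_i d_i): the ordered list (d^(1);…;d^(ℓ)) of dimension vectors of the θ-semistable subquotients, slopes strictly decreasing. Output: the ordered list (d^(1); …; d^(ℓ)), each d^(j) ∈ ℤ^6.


Barcode: M ≅ I[1,1], I[1,3], I[1,6], I[3,5], I[5,5]. HN layers by μ_θ (6 steps, strictly decreasing):
  μ^(1)=45; μ^(2)=17; μ^(3)=3; μ^(4)=-4; μ^(5)=-25; μ^(6)=-39

((0, 0, 0, 0, 0, 1); (1, 0, 0, 0, 0, 0); (1, 1, 1, 0, 3, 0); (1, 1, 1, 1, 0, 0); (0, 0, 0, 1, 0, 0); (0, 0, 1, 0, 0, 0))


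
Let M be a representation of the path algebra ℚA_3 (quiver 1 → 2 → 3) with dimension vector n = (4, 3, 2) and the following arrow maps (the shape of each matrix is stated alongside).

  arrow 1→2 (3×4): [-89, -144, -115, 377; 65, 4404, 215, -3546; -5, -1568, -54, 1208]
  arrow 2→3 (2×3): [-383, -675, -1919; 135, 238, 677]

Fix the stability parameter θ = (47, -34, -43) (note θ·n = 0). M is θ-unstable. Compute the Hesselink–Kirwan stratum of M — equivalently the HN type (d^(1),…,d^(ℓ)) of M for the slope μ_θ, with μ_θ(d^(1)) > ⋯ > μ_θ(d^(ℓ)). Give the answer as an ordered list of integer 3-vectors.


Interval decomposition of M: I[1,1], I[1,2], I[1,3]^2.
HN type (ℓ=3): μ^(1)=47; μ^(2)=13/2; μ^(3)=-10

((1, 0, 0); (1, 1, 0); (2, 2, 2))


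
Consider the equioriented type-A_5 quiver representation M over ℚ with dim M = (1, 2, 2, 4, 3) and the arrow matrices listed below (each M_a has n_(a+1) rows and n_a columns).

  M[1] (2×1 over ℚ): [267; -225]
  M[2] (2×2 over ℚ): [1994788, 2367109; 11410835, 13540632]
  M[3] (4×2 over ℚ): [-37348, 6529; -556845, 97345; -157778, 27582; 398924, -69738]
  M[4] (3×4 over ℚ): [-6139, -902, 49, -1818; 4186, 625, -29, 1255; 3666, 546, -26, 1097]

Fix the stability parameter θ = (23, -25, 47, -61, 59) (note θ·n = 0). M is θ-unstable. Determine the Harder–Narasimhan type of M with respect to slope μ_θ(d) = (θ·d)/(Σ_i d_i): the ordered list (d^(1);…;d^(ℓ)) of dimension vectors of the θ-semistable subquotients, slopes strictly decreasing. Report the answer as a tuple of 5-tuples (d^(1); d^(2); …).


Interval decomposition of M: I[1,5], I[2,5], I[4,4], I[4,5].
HN type (ℓ=5): μ^(1)=59; μ^(2)=-4; μ^(3)=-7; μ^(4)=-25; μ^(5)=-61

((0, 0, 0, 0, 3); (1, 1, 1, 1, 0); (0, 0, 1, 1, 0); (0, 1, 0, 0, 0); (0, 0, 0, 2, 0))


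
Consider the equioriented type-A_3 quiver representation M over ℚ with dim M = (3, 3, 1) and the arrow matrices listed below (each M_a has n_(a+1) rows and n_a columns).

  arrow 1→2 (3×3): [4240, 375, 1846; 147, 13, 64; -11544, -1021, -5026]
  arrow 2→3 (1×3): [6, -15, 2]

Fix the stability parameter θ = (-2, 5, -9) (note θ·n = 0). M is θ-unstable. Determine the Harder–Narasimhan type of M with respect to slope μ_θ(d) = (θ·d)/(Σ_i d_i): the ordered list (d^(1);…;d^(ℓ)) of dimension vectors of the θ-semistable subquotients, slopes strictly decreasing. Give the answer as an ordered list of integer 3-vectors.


Barcode: M ≅ I[1,1], I[1,2], I[1,3], I[2,2]. HN layers by μ_θ (2 steps, strictly decreasing):
  μ^(1)=5; μ^(2)=-2

((0, 2, 0); (3, 1, 1))


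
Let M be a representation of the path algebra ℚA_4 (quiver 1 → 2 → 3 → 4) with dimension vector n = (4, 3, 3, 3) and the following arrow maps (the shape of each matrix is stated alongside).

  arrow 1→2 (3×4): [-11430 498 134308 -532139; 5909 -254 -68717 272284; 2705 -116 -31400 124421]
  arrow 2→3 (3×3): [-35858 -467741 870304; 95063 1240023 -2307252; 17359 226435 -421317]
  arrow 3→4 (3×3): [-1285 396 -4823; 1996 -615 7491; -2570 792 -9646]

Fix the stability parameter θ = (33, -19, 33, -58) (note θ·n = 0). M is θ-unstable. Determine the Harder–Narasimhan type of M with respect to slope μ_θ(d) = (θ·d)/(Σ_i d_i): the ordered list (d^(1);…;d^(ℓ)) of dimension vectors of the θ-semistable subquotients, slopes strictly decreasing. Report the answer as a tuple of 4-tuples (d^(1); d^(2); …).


Interval decomposition of M: I[1,1], I[1,3], I[1,4]^2, I[4,4].
HN type (ℓ=4): μ^(1)=33; μ^(2)=7; μ^(3)=-11/4; μ^(4)=-58

((1, 0, 1, 0); (1, 1, 0, 0); (2, 2, 2, 2); (0, 0, 0, 1))


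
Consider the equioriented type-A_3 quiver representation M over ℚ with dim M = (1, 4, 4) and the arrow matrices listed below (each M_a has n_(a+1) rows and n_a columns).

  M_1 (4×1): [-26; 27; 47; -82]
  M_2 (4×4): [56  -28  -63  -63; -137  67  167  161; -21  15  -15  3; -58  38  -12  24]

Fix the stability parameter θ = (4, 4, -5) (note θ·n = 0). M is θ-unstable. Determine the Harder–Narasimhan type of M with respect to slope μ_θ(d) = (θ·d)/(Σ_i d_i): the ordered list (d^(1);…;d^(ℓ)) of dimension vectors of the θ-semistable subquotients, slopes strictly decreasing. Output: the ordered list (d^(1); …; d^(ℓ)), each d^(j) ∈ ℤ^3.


Interval decomposition of M: I[1,3], I[2,2]^2, I[2,3], I[3,3]^2.
HN type (ℓ=4): μ^(1)=4; μ^(2)=1; μ^(3)=-1/2; μ^(4)=-5

((0, 2, 0); (1, 1, 1); (0, 1, 1); (0, 0, 2))


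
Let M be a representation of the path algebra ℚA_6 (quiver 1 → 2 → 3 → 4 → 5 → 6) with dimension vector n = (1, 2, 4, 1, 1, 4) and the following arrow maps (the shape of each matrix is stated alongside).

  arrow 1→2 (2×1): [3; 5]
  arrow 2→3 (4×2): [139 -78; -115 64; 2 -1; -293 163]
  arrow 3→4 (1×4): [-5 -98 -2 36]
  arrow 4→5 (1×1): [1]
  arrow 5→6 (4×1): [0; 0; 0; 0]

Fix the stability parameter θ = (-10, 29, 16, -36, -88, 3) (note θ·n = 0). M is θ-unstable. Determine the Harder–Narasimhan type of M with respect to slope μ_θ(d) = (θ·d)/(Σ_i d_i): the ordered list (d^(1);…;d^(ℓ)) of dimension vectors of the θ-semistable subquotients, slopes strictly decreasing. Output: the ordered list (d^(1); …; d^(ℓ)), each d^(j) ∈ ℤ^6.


Interval decomposition of M: I[1,5], I[2,3], I[3,3]^2, I[6,6]^4.
HN type (ℓ=4): μ^(1)=45/2; μ^(2)=16; μ^(3)=3; μ^(4)=-89/5

((0, 1, 1, 0, 0, 0); (0, 0, 2, 0, 0, 0); (0, 0, 0, 0, 0, 4); (1, 1, 1, 1, 1, 0))


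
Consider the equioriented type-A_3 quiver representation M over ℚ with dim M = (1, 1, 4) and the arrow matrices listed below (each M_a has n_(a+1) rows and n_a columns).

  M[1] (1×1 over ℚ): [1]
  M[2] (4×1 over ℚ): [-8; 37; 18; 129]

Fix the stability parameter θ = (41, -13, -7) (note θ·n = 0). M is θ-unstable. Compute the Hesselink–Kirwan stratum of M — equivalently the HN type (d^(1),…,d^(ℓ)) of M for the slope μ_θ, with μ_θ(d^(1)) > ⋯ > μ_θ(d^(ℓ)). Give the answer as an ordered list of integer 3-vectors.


Interval decomposition of M: I[1,3], I[3,3]^3.
HN type (ℓ=2): μ^(1)=7; μ^(2)=-7

((1, 1, 1); (0, 0, 3))


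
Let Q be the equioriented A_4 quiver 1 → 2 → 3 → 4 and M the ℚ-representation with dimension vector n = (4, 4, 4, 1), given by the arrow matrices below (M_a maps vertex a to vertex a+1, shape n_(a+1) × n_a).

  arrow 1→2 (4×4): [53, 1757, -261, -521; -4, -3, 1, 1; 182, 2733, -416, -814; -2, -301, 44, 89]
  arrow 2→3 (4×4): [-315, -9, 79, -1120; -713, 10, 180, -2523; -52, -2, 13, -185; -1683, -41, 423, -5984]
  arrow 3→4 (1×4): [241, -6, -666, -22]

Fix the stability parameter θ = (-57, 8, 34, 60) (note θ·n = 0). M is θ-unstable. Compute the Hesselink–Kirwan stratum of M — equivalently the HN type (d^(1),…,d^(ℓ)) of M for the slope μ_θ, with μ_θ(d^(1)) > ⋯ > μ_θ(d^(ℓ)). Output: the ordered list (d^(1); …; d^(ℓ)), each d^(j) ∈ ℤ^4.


Interval decomposition of M: I[1,2], I[1,3]^2, I[1,4], I[3,3].
HN type (ℓ=4): μ^(1)=60; μ^(2)=34; μ^(3)=8; μ^(4)=-57

((0, 0, 0, 1); (0, 0, 4, 0); (0, 4, 0, 0); (4, 0, 0, 0))


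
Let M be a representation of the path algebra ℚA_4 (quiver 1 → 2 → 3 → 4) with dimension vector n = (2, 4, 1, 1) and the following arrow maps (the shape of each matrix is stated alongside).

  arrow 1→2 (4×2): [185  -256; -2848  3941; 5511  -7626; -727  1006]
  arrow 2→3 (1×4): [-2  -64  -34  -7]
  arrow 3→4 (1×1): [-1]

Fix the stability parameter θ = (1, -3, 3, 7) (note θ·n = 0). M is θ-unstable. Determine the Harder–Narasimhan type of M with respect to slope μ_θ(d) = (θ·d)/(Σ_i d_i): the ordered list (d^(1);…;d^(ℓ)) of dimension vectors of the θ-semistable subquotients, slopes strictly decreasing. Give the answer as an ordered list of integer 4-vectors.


Via rank(M_{q-1}∘⋯∘M_p): M ≅ I[1,2], I[1,4], I[2,2]^2.
μ_θ-semistable layers: μ^(1)=7; μ^(2)=3; μ^(3)=-1; μ^(4)=-3

((0, 0, 0, 1); (0, 0, 1, 0); (2, 2, 0, 0); (0, 2, 0, 0))


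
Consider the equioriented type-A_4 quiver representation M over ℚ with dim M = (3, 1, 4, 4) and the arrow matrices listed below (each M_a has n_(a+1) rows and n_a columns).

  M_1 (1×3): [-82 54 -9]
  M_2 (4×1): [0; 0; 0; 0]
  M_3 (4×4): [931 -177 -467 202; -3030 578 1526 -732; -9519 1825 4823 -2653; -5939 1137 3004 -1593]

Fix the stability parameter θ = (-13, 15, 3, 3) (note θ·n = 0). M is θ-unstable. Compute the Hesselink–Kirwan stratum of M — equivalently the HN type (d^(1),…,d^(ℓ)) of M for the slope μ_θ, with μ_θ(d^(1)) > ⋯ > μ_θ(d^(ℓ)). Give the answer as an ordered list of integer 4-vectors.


Interval decomposition of M: I[1,1]^2, I[1,2], I[3,4]^4.
HN type (ℓ=3): μ^(1)=15; μ^(2)=3; μ^(3)=-13

((0, 1, 0, 0); (0, 0, 4, 4); (3, 0, 0, 0))


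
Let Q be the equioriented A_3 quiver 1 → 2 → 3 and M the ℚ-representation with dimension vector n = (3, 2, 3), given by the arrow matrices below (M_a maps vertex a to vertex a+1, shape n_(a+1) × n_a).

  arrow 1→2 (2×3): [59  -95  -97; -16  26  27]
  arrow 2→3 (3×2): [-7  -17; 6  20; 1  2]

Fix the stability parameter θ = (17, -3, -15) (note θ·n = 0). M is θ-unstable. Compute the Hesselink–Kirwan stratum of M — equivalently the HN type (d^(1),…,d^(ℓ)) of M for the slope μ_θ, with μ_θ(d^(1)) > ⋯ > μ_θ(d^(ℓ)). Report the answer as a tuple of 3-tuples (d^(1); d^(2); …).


Interval decomposition of M: I[1,1], I[1,3]^2, I[3,3].
HN type (ℓ=3): μ^(1)=17; μ^(2)=-1/3; μ^(3)=-15

((1, 0, 0); (2, 2, 2); (0, 0, 1))


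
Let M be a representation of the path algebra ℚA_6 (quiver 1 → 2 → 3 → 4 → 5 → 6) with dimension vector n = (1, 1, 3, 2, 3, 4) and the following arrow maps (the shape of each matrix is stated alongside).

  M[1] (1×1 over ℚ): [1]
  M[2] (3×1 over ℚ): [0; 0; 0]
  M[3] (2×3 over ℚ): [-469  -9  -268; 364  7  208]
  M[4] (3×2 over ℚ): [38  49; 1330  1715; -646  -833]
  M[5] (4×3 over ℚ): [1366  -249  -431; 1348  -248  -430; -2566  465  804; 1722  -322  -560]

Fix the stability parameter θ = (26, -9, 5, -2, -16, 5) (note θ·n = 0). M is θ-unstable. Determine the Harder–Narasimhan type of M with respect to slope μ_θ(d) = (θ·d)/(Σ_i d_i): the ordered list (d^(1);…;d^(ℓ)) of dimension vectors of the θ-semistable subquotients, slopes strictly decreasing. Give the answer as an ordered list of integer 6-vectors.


Interval decomposition of M: I[1,2], I[3,3], I[3,4], I[3,6], I[5,6]^2, I[6,6].
HN type (ℓ=5): μ^(1)=17/2; μ^(2)=5; μ^(3)=3/2; μ^(4)=-13/3; μ^(5)=-16

((1, 1, 0, 0, 0, 0); (0, 0, 1, 0, 0, 4); (0, 0, 1, 1, 0, 0); (0, 0, 1, 1, 1, 0); (0, 0, 0, 0, 2, 0))


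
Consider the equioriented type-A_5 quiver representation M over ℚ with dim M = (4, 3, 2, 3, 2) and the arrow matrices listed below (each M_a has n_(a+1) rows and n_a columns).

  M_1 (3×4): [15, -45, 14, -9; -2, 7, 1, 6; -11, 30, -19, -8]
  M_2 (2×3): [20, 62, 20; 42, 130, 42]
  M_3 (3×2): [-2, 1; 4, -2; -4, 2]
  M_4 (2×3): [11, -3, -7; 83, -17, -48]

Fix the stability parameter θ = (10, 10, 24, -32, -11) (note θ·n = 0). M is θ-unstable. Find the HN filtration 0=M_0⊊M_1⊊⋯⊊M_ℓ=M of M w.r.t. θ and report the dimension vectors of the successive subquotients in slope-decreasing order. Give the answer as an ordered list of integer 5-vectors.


Via rank(M_{q-1}∘⋯∘M_p): M ≅ I[1,1], I[1,2], I[1,3], I[1,5], I[4,4], I[4,5].
μ_θ-semistable layers: μ^(1)=24; μ^(2)=10; μ^(3)=1/5; μ^(4)=-11; μ^(5)=-32

((0, 0, 1, 0, 0); (3, 2, 0, 0, 0); (1, 1, 1, 1, 1); (0, 0, 0, 0, 1); (0, 0, 0, 2, 0))


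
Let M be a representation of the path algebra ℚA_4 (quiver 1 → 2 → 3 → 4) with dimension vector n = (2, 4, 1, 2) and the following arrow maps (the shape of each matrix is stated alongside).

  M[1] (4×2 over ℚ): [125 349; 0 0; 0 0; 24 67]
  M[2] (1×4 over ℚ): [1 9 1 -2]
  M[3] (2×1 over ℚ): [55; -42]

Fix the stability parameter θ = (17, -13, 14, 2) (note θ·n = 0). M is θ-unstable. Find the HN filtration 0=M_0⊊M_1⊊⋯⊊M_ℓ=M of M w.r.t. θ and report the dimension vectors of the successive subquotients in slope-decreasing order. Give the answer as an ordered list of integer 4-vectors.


Barcode: M ≅ I[1,2], I[1,4], I[2,2]^2, I[4,4]. HN layers by μ_θ (3 steps, strictly decreasing):
  μ^(1)=8; μ^(2)=2; μ^(3)=-13

((0, 0, 1, 1); (2, 2, 0, 1); (0, 2, 0, 0))


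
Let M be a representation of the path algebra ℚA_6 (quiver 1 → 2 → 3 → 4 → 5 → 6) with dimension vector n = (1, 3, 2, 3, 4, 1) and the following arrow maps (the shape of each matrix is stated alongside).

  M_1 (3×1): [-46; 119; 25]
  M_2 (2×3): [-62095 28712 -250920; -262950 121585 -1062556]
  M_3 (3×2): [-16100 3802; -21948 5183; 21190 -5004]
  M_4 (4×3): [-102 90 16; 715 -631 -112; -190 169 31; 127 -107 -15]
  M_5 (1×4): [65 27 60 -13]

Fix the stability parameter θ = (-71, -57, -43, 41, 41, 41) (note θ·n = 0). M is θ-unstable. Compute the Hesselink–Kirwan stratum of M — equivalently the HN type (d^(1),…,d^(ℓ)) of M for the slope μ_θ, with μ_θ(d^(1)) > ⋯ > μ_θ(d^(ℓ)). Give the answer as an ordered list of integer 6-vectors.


Barcode: M ≅ I[1,6], I[2,2], I[2,5], I[4,5], I[5,5]. HN layers by μ_θ (4 steps, strictly decreasing):
  μ^(1)=41; μ^(2)=-43; μ^(3)=-57; μ^(4)=-71

((0, 0, 0, 3, 4, 1); (0, 0, 2, 0, 0, 0); (0, 3, 0, 0, 0, 0); (1, 0, 0, 0, 0, 0))


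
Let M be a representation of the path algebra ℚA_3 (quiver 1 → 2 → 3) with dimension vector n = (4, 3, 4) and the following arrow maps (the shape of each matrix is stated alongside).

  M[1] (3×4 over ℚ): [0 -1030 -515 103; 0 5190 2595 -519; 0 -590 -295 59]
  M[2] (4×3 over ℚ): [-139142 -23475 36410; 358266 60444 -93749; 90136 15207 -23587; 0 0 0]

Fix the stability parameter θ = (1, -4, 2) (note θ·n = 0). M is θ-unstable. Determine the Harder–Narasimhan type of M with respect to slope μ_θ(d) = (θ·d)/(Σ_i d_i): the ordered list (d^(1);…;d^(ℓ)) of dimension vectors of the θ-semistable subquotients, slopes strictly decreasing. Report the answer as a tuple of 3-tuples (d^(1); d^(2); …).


Via rank(M_{q-1}∘⋯∘M_p): M ≅ I[1,1]^3, I[1,3], I[2,2], I[2,3], I[3,3]^2.
μ_θ-semistable layers: μ^(1)=2; μ^(2)=1; μ^(3)=-3/2; μ^(4)=-4

((0, 0, 4); (3, 0, 0); (1, 1, 0); (0, 2, 0))


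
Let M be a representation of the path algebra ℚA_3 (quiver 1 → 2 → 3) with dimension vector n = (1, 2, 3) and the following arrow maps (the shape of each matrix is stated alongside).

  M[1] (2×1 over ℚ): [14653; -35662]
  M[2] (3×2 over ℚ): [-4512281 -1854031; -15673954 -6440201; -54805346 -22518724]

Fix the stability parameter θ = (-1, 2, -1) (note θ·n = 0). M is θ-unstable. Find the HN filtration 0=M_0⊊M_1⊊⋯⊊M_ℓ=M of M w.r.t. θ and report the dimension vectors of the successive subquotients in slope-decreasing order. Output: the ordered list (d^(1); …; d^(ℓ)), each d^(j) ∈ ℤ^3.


Interval decomposition of M: I[1,3], I[2,3], I[3,3].
HN type (ℓ=2): μ^(1)=1/2; μ^(2)=-1

((0, 2, 2); (1, 0, 1))


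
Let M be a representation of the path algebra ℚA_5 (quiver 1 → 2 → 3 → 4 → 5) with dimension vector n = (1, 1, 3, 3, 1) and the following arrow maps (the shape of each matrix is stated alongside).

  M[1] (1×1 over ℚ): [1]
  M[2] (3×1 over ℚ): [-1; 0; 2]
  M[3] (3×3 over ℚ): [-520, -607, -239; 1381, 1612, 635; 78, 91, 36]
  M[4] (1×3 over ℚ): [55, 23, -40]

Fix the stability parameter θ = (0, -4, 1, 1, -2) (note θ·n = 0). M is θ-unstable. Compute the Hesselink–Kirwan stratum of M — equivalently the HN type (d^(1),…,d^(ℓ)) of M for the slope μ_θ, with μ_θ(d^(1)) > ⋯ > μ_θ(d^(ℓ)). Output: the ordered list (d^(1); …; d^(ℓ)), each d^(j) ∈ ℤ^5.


Via rank(M_{q-1}∘⋯∘M_p): M ≅ I[1,5], I[3,4]^2.
μ_θ-semistable layers: μ^(1)=1; μ^(2)=0; μ^(3)=-2

((0, 0, 2, 2, 0); (0, 0, 1, 1, 1); (1, 1, 0, 0, 0))


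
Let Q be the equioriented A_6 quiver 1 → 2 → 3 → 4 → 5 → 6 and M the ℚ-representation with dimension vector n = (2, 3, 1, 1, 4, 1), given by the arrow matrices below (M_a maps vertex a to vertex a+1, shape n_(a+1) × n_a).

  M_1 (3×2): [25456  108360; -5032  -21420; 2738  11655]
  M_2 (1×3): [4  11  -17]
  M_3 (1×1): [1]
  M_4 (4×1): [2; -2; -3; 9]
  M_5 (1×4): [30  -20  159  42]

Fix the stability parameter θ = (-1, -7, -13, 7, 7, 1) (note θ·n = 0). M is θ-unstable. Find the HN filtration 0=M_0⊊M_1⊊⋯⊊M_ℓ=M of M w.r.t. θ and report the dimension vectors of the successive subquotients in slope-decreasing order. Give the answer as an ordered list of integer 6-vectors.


Via rank(M_{q-1}∘⋯∘M_p): M ≅ I[1,1], I[1,6], I[2,2]^2, I[5,5]^3.
μ_θ-semistable layers: μ^(1)=7; μ^(2)=5; μ^(3)=-1; μ^(4)=-7

((0, 0, 0, 0, 3, 0); (0, 0, 0, 1, 1, 1); (1, 0, 0, 0, 0, 0); (1, 3, 1, 0, 0, 0))


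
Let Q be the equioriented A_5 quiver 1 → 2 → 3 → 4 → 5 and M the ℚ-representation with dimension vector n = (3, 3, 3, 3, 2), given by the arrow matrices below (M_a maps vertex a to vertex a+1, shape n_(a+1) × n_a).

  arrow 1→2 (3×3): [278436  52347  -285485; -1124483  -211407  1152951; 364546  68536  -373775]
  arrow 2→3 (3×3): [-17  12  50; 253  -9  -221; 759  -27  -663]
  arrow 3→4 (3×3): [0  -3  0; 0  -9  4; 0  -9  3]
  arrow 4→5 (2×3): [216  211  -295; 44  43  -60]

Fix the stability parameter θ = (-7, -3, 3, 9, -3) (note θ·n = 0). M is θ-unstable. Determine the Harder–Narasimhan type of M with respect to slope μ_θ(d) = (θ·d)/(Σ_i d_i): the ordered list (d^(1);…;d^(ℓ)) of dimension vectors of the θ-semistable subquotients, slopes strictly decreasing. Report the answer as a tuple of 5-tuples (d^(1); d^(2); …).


Interval decomposition of M: I[1,2], I[1,3], I[1,5], I[3,5], I[4,4].
HN type (ℓ=4): μ^(1)=9; μ^(2)=3; μ^(3)=-3; μ^(4)=-7

((0, 0, 0, 1, 0); (0, 0, 3, 2, 2); (0, 3, 0, 0, 0); (3, 0, 0, 0, 0))


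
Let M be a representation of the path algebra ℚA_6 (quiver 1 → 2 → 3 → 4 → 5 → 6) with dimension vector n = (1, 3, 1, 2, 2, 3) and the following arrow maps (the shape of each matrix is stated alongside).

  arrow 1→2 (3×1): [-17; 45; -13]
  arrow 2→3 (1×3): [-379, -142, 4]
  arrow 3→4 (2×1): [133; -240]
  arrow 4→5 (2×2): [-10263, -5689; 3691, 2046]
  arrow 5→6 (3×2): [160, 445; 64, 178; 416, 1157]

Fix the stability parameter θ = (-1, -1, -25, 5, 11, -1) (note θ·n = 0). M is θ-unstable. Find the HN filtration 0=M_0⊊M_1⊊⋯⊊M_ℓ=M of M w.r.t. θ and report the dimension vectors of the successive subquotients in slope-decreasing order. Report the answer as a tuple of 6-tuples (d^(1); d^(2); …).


Via rank(M_{q-1}∘⋯∘M_p): M ≅ I[1,6], I[2,2]^2, I[4,5], I[6,6]^2.
μ_θ-semistable layers: μ^(1)=11; μ^(2)=5; μ^(3)=-1; μ^(4)=-9

((0, 0, 0, 0, 1, 0); (0, 0, 0, 2, 1, 1); (0, 2, 0, 0, 0, 2); (1, 1, 1, 0, 0, 0))


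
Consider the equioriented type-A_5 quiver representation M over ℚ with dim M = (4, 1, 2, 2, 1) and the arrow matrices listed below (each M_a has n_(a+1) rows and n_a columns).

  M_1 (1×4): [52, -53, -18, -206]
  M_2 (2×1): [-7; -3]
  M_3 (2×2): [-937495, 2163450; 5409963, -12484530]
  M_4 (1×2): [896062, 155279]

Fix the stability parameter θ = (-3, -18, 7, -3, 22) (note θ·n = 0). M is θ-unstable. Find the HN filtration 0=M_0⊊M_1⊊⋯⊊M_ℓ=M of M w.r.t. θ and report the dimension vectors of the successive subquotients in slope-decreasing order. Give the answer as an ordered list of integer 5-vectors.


Via rank(M_{q-1}∘⋯∘M_p): M ≅ I[1,1]^3, I[1,5], I[3,3], I[4,4].
μ_θ-semistable layers: μ^(1)=22; μ^(2)=7; μ^(3)=2; μ^(4)=-3; μ^(5)=-21/2

((0, 0, 0, 0, 1); (0, 0, 1, 0, 0); (0, 0, 1, 1, 0); (3, 0, 0, 1, 0); (1, 1, 0, 0, 0))


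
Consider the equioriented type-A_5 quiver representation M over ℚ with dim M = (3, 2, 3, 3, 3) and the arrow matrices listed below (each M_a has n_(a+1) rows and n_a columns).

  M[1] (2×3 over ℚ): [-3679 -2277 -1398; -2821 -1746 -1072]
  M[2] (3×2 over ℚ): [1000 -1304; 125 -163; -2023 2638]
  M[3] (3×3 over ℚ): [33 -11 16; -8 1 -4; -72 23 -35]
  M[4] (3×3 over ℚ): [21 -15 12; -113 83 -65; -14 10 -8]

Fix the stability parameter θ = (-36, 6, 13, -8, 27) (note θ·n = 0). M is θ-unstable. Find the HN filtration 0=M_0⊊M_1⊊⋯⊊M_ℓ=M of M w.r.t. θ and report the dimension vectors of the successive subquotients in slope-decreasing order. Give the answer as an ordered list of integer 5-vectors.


Barcode: M ≅ I[1,1], I[1,5]^2, I[3,4], I[5,5]. HN layers by μ_θ (4 steps, strictly decreasing):
  μ^(1)=27; μ^(2)=11/3; μ^(3)=5/2; μ^(4)=-36

((0, 0, 0, 0, 3); (0, 2, 2, 2, 0); (0, 0, 1, 1, 0); (3, 0, 0, 0, 0))
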